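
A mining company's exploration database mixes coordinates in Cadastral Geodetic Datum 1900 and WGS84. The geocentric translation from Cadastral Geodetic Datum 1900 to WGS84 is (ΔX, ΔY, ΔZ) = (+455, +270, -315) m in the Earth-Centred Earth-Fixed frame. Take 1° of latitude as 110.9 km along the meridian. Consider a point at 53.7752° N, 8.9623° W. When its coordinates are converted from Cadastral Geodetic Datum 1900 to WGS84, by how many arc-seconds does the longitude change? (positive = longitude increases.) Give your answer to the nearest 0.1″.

sin φ = 0.806705, cos φ = 0.590955, sin λ = -0.155785, cos λ = 0.987791.
East component: ΔE = −sin λ·ΔX + cos λ·ΔY = −(-0.155785)(455) + (0.987791)(270) = 337.59 m.
1° of latitude spans 110900 m; at latitude φ, 1° of longitude spans that × cos φ = 65536.9 m, so Δλ = 337.59 / 65536.9 × 3600 = 18.544″.

Δλ = 18.5″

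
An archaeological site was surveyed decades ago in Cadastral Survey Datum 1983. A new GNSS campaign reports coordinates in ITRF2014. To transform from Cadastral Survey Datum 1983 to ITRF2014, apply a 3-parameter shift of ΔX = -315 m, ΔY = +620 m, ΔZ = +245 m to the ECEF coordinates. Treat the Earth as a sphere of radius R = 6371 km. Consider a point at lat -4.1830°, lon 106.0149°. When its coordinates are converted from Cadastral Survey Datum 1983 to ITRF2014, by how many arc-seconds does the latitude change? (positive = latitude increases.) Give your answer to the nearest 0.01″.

Δφ = 9.52″

sin φ = -0.072942, cos φ = 0.997336, sin λ = 0.961190, cos λ = -0.275887.
North component: ΔN = −sin φ cos λ·ΔX − sin φ sin λ·ΔY + cos φ·ΔZ = −(-0.072942)(-0.275887)(-315) − (-0.072942)(0.961190)(620) + (0.997336)(245) = 294.16 m.
1° of latitude spans πR/180 = 111195 m, so Δφ = 294.16 / 111195 × 3600 = 9.523″.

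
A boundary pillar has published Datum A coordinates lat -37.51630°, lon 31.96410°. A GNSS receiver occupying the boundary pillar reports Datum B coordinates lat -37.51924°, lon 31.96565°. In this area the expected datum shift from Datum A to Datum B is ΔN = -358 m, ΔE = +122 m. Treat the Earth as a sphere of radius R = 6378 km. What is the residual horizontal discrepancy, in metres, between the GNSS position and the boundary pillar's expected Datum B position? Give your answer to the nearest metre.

34 m

Observed coordinate differences: Δφ = -0.00294°, Δλ = +0.00155°.
Converting to metres (1° lat = 111317 m, cos φ = 0.793180): observed ΔN = -327.3 m, observed ΔE = 136.9 m.
Subtracting the expected shift leaves a residual of -327.3 − (-358) = 30.7 m north and 136.9 − (122) = 14.9 m east.
Residual distance = √(30.7² + 14.9²) = 34.1 m.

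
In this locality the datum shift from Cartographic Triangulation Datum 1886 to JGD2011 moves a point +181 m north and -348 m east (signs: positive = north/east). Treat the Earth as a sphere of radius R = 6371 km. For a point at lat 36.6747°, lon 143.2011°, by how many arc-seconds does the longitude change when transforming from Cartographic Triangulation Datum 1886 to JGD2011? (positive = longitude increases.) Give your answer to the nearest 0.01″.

Δλ = -14.05″

At latitude 36.6747°, cos φ = 0.802039.
One radian of longitude at latitude φ spans R cos φ, so Δλ = ΔE / (R cos φ) = -348.0 / (6371000 × 0.802039) = -6.8105e-05 rad = -14.048″.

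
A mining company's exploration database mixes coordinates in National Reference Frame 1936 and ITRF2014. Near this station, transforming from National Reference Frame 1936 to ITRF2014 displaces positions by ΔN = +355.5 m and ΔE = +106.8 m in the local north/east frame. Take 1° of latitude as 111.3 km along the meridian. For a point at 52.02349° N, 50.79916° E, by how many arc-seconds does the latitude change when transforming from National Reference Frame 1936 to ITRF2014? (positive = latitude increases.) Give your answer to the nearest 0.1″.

1° of latitude = 111.3 km, so Δφ = 355.5 / 111300 = 0.0031941° = 11.499″.

Δφ = 11.5″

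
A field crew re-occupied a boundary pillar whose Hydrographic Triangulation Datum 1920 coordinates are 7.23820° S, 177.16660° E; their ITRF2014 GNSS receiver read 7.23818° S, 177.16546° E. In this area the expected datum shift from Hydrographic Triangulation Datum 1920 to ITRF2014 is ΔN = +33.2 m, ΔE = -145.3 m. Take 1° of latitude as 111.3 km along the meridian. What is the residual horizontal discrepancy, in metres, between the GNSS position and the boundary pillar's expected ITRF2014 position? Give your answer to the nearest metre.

37 m

Observed coordinate differences: Δφ = +0.00002°, Δλ = -0.00114°.
Converting to metres (1° lat = 111300 m, cos φ = 0.992031): observed ΔN = 2.2 m, observed ΔE = -125.9 m.
Subtracting the expected shift leaves a residual of 2.2 − (33.2) = -31.0 m north and -125.9 − (-145.3) = 19.4 m east.
Residual distance = √((-31.0)² + 19.4²) = 36.6 m.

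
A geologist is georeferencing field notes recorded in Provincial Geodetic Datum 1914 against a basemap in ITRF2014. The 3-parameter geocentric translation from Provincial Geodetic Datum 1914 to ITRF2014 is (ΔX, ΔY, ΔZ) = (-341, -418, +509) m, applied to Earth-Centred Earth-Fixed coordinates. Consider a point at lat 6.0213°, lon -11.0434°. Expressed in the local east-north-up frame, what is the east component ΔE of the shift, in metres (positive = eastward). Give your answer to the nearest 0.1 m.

ΔE = -475.6 m

The local east axis at (φ, λ) is (−sin λ, cos λ, 0), so ΔE = −sin(-11.0434°)·(-341) + cos(-11.0434°)·(-418) = -475.58 m.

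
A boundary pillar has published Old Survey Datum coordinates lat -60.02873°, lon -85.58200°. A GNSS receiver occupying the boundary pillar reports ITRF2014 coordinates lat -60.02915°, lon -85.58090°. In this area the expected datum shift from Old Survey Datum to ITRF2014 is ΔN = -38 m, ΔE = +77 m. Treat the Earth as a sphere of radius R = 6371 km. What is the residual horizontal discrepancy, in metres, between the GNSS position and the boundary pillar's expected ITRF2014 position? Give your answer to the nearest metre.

18 m

Observed coordinate differences: Δφ = -0.00042°, Δλ = +0.00110°.
Converting to metres (1° lat = 111195 m, cos φ = 0.499566): observed ΔN = -46.7 m, observed ΔE = 61.1 m.
Subtracting the expected shift leaves a residual of -46.7 − (-38) = -8.7 m north and 61.1 − (77) = -15.9 m east.
Residual distance = √((-8.7)² + (-15.9)²) = 18.1 m.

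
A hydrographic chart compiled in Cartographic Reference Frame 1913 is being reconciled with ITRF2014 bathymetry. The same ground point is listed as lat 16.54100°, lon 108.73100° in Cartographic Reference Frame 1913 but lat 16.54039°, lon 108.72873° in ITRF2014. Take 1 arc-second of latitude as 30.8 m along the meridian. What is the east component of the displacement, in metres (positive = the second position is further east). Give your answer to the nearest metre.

Δφ = 16.54039° − 16.54100° = -0.00061°; Δλ = 108.72873° − 108.73100° = -0.00227°.
1° of latitude = 3600 × 30.80 = 110880 m.
ΔN = Δφ × 110880 = -67.6 m; ΔE = Δλ × 110880 × cos(16.54100°) = -0.00227 × 110880 × 0.958616 = -241.3 m.

ΔE = -241 m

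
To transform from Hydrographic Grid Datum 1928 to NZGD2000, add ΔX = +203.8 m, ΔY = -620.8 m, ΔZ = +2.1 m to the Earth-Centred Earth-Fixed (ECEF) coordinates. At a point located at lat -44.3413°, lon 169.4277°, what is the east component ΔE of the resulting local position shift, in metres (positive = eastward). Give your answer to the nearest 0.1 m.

The local east axis at (φ, λ) is (−sin λ, cos λ, 0), so ΔE = −sin(169.4277°)·203.8 + cos(169.4277°)·(-620.8) = 572.87 m.

ΔE = 572.9 m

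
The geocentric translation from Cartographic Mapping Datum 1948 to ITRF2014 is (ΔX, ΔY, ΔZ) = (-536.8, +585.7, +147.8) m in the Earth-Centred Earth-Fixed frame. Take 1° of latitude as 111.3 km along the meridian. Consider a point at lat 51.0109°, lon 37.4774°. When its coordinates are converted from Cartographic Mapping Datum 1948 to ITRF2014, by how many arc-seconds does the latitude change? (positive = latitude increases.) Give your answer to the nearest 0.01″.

sin φ = 0.777266, cos φ = 0.629173, sin λ = 0.608448, cos λ = 0.793593.
North component: ΔN = −sin φ cos λ·ΔX − sin φ sin λ·ΔY + cos φ·ΔZ = −(0.777266)(0.793593)(-536.8) − (0.777266)(0.608448)(585.7) + (0.629173)(147.8) = 147.11 m.
1° of latitude spans 111300 m, so Δφ = 147.11 / 111300 × 3600 = 4.758″.

Δφ = 4.76″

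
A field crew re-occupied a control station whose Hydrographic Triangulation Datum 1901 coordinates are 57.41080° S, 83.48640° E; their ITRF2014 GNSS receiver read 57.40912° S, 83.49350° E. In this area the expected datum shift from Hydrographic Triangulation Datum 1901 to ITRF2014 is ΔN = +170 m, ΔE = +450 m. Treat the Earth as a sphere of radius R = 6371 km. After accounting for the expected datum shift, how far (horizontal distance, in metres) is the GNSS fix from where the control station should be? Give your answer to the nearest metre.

Observed coordinate differences: Δφ = +0.00168°, Δλ = +0.00710°.
Converting to metres (1° lat = 111195 m, cos φ = 0.538612): observed ΔN = 186.8 m, observed ΔE = 425.2 m.
Subtracting the expected shift leaves a residual of 186.8 − (170) = 16.8 m north and 425.2 − (450) = -24.8 m east.
Residual distance = √(16.8² + (-24.8)²) = 29.9 m.

30 m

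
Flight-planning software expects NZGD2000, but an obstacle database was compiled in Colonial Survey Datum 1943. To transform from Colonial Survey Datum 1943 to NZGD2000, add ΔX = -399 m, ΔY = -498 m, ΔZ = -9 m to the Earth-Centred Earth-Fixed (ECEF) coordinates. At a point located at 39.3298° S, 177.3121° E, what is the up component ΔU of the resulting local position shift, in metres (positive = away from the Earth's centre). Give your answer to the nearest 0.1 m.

ΔU = 295.9 m

The local up (radial) axis is (cos φ cos λ, cos φ sin λ, sin φ), giving ΔU = 308.291 − 18.065 + 5.704 = 295.93 m.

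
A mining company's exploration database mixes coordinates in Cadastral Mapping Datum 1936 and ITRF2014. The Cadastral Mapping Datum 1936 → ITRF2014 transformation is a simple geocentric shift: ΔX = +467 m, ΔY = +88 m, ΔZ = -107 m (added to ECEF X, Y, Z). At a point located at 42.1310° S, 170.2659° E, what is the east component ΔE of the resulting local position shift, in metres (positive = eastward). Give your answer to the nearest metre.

The local east axis at (φ, λ) is (−sin λ, cos λ, 0), so ΔE = −sin(170.2659°)·467 + cos(170.2659°)·88 = -165.69 m.

ΔE = -166 m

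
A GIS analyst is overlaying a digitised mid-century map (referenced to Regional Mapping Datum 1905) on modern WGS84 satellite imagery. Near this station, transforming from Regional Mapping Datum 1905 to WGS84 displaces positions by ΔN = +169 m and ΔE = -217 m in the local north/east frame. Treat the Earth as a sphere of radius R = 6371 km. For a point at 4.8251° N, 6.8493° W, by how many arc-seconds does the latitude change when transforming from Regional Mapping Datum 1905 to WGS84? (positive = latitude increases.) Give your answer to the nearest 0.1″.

On a sphere of radius R, 1 rad of latitude = R, so Δφ = ΔN / R = 169.0 / 6371000 = 2.6526e-05 rad = 5.471″.

Δφ = 5.5″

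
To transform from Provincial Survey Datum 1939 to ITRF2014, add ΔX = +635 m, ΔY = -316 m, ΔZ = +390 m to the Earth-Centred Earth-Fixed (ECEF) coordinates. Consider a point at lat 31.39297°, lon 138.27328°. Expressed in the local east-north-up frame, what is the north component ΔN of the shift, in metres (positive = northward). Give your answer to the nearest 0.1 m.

ΔN = 689.3 m

The local north axis is (−sin φ cos λ, −sin φ sin λ, cos φ), giving ΔN = 246.866 + 109.558 + 332.910 = 689.33 m.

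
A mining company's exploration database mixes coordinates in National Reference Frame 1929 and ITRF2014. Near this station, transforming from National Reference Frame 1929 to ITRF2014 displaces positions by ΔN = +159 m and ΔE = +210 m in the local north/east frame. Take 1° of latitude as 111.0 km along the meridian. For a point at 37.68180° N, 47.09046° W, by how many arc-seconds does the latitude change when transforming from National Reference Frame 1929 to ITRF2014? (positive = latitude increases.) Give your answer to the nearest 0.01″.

Δφ = 5.16″

1° of latitude = 111.0 km, so Δφ = 159.0 / 111000 = 0.0014324° = 5.157″.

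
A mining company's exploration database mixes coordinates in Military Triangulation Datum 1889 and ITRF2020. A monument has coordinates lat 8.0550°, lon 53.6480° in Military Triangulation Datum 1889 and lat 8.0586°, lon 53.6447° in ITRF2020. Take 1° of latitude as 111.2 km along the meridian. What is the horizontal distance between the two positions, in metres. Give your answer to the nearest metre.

Δφ = 8.0586° − 8.0550° = +0.0036°; Δλ = 53.6447° − 53.6480° = -0.0033°.
ΔN = Δφ × 111200 = 400.3 m; ΔE = Δλ × 111200 × cos(8.0550°) = -0.0033 × 111200 × 0.990134 = -363.3 m.
Distance = √(ΔE² + ΔN²) = √((-363.3)² + 400.3²) = 540.6 m.

541 m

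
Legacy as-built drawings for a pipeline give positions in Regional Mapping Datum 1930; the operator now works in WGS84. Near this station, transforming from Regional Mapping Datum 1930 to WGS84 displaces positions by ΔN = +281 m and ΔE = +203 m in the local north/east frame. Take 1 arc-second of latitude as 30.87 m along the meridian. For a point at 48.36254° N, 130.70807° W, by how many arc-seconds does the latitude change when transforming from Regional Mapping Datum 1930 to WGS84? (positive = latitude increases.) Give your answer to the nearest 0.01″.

1″ of latitude = 30.87 m, so Δφ = 281.0 / 30.87 = 9.103″.

Δφ = 9.10″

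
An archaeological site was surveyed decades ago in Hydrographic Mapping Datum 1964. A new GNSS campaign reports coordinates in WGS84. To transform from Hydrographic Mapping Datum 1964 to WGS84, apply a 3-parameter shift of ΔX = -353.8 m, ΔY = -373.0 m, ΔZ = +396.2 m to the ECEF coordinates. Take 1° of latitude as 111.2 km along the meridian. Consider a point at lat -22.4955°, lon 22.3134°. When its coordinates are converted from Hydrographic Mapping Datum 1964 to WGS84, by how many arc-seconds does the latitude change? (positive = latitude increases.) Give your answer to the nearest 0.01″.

Δφ = 6.04″

sin φ = -0.382611, cos φ = 0.923910, sin λ = 0.379673, cos λ = 0.925121.
North component: ΔN = −sin φ cos λ·ΔX − sin φ sin λ·ΔY + cos φ·ΔZ = −(-0.382611)(0.925121)(-353.8) − (-0.382611)(0.379673)(-373.0) + (0.923910)(396.2) = 186.64 m.
1° of latitude spans 111200 m, so Δφ = 186.64 / 111200 × 3600 = 6.042″.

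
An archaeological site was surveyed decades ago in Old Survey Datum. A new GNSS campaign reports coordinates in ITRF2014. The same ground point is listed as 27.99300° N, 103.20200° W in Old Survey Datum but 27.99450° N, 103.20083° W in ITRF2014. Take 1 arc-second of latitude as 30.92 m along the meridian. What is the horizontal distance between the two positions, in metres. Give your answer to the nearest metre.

203 m

Δφ = 27.99450° − 27.99300° = +0.00150°; Δλ = -103.20083° − -103.20200° = +0.00117°.
1° of latitude = 3600 × 30.92 = 111312 m.
ΔN = Δφ × 111312 = 167.0 m; ΔE = Δλ × 111312 × cos(27.99300°) = +0.00117 × 111312 × 0.883005 = 115.0 m.
Distance = √(ΔE² + ΔN²) = √(115.0² + 167.0²) = 202.7 m.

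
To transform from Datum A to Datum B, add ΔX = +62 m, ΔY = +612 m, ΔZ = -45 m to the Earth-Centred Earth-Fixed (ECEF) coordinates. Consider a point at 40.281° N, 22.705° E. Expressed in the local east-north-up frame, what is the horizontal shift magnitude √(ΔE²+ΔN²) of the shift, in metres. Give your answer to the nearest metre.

585 m

The local east axis at (φ, λ) is (−sin λ, cos λ, 0), so ΔE = −sin(22.705°)·62 + cos(22.705°)·612 = 540.64 m.
The local north axis is (−sin φ cos λ, −sin φ sin λ, cos φ), giving ΔN = -36.979 − 152.727 − 34.330 = -224.04 m.
Horizontal magnitude = √(ΔE² + ΔN²) = √(540.64² + (-224.04)²) = 585.22 m.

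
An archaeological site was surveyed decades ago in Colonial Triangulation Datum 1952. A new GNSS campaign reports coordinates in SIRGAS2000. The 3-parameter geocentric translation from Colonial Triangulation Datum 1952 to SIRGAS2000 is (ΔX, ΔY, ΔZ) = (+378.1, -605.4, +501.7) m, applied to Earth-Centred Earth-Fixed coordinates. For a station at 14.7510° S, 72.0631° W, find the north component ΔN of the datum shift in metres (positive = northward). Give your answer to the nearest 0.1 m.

ΔN = 661.5 m

At φ = -14.7510°, λ = -72.0631°: sin φ = -0.254619, cos φ = 0.967041, sin λ = -0.951396, cos λ = 0.307969.
ΔN = −sin φ cos λ·ΔX − sin φ sin λ·ΔY + cos φ·ΔZ = −(-0.254619)(0.307969)(378.1) − (-0.254619)(-0.951396)(-605.4) + (0.967041)(501.7) = 661.47 m.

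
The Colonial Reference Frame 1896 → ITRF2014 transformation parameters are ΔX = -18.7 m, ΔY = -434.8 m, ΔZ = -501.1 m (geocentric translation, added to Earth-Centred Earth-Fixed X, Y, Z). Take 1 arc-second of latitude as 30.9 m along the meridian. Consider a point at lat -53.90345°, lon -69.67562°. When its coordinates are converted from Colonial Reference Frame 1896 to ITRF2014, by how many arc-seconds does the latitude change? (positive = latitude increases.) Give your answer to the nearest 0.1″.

Δφ = 0.9″

sin φ = -0.808025, cos φ = 0.589148, sin λ = -0.937741, cos λ = 0.347335.
North component: ΔN = −sin φ cos λ·ΔX − sin φ sin λ·ΔY + cos φ·ΔZ = −(-0.808025)(0.347335)(-18.7) − (-0.808025)(-0.937741)(-434.8) + (0.589148)(-501.1) = 28.99 m.
1° of latitude spans 3600 × 30.90 = 111240 m, so Δφ = 28.99 / 111240 × 3600 = 0.938″.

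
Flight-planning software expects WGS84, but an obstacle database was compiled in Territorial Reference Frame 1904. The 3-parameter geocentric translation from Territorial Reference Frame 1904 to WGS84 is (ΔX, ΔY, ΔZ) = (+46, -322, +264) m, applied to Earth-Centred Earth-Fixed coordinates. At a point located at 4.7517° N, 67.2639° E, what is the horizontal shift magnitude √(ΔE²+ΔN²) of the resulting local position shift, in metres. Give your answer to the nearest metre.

331 m

The local east axis at (φ, λ) is (−sin λ, cos λ, 0), so ΔE = −sin(67.2639°)·46 + cos(67.2639°)·(-322) = -166.87 m.
The local north axis is (−sin φ cos λ, −sin φ sin λ, cos φ), giving ΔN = -1.473 + 24.601 + 263.093 = 286.22 m.
Horizontal magnitude = √(ΔE² + ΔN²) = √((-166.87)² + 286.22²) = 331.31 m.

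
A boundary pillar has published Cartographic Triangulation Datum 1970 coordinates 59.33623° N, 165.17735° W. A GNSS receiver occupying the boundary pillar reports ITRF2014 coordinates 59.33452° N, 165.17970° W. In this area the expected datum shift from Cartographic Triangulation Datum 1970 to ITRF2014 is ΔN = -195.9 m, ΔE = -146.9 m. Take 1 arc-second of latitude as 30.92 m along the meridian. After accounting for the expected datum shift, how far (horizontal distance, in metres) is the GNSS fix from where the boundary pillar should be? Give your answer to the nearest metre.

15 m

Observed coordinate differences: Δφ = -0.00171°, Δλ = -0.00235°.
Converting to metres (1° lat = 111312 m, cos φ = 0.509999): observed ΔN = -190.3 m, observed ΔE = -133.4 m.
Subtracting the expected shift leaves a residual of -190.3 − (-195.9) = 5.6 m north and -133.4 − (-146.9) = 13.5 m east.
Residual distance = √(5.6² + 13.5²) = 14.6 m.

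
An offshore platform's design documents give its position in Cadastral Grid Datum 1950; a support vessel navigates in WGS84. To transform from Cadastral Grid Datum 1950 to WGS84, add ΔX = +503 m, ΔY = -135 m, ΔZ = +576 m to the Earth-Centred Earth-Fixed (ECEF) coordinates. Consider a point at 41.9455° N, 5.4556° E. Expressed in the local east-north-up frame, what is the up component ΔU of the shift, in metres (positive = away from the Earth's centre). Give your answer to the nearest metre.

The local up (radial) axis is (cos φ cos λ, cos φ sin λ, sin φ), giving ΔU = 372.427 − 9.546 + 385.012 = 747.89 m.

ΔU = 748 m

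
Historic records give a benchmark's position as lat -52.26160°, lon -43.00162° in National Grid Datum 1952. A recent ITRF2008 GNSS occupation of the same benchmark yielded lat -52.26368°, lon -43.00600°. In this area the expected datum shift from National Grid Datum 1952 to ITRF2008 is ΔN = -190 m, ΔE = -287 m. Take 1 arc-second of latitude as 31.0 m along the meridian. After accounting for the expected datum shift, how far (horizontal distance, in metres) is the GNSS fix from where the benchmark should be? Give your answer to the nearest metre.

44 m

Observed coordinate differences: Δφ = -0.00208°, Δλ = -0.00438°.
Converting to metres (1° lat = 111600 m, cos φ = 0.612057): observed ΔN = -232.1 m, observed ΔE = -299.2 m.
Subtracting the expected shift leaves a residual of -232.1 − (-190) = -42.1 m north and -299.2 − (-287) = -12.2 m east.
Residual distance = √((-42.1)² + (-12.2)²) = 43.9 m.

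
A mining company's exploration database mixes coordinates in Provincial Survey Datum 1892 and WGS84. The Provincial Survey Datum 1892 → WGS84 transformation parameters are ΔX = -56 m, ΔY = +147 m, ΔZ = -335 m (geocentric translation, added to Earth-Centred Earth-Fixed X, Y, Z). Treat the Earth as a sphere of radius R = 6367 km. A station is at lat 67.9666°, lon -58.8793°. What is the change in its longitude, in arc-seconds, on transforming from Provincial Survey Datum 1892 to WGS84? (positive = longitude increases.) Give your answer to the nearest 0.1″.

sin φ = 0.926965, cos φ = 0.375147, sin λ = -0.856080, cos λ = 0.516843.
East component: ΔE = −sin λ·ΔX + cos λ·ΔY = −(-0.856080)(-56) + (0.516843)(147) = 28.04 m.
1° of latitude spans πR/180 = 111125 m; at latitude φ, 1° of longitude spans that × cos φ = 41688.3 m, so Δλ = 28.04 / 41688.3 × 3600 = 2.421″.

Δλ = 2.4″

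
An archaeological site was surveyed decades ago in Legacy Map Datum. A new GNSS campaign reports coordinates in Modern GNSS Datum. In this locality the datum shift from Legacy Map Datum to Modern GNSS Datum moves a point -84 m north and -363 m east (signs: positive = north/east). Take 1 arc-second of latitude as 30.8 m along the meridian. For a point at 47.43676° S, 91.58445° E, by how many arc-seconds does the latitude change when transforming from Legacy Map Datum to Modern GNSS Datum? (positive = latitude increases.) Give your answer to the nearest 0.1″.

Δφ = -2.7″

1″ of latitude = 30.80 m, so Δφ = -84.0 / 30.80 = -2.727″.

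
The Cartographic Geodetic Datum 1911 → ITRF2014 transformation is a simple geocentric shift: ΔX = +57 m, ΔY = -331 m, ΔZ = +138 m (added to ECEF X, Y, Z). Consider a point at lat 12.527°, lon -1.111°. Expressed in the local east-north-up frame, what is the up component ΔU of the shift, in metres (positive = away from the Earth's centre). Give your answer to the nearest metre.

ΔU = 92 m

At φ = 12.527°, λ = -1.111°: sin φ = 0.216900, cos φ = 0.976194, sin λ = -0.019389, cos λ = 0.999812.
ΔU = cos φ cos λ·ΔX + cos φ sin λ·ΔY + sin φ·ΔZ = (0.976194)(0.999812)(57) + (0.976194)(-0.019389)(-331) + (0.216900)(138) = 91.83 m.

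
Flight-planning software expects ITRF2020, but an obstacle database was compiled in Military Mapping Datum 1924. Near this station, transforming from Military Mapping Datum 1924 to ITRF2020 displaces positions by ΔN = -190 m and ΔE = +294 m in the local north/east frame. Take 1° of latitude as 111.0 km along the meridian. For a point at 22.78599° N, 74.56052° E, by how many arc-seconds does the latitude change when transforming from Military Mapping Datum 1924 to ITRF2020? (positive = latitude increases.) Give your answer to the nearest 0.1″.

1° of latitude = 111.0 km, so Δφ = -190.0 / 111000 = -0.0017117° = -6.162″.

Δφ = -6.2″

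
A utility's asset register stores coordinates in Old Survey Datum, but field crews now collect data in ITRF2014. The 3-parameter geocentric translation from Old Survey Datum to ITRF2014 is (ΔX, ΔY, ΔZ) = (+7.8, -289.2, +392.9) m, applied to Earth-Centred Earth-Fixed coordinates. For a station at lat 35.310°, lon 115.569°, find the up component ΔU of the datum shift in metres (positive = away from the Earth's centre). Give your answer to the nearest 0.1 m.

The local up (radial) axis is (cos φ cos λ, cos φ sin λ, sin φ), giving ΔU = -2.747 − 212.886 + 227.096 = 11.46 m.

ΔU = 11.5 m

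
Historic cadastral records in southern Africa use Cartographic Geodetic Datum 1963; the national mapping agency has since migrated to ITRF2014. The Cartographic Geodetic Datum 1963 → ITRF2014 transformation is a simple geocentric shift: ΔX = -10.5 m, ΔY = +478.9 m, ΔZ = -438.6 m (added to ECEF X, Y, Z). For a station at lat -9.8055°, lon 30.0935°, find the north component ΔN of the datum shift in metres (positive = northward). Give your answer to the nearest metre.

ΔN = -393 m

At φ = -9.8055°, λ = 30.0935°: sin φ = -0.170304, cos φ = 0.985392, sin λ = 0.501413, cos λ = 0.865208.
ΔN = −sin φ cos λ·ΔX − sin φ sin λ·ΔY + cos φ·ΔZ = −(-0.170304)(0.865208)(-10.5) − (-0.170304)(0.501413)(478.9) + (0.985392)(-438.6) = -392.85 m.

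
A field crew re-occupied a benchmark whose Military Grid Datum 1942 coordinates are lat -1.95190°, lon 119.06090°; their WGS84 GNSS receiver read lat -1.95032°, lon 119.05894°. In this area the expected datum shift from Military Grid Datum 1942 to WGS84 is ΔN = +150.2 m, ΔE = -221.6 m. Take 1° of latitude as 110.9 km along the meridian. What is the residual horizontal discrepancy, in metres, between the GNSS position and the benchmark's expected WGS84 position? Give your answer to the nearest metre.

25 m

Observed coordinate differences: Δφ = +0.00158°, Δλ = -0.00196°.
Converting to metres (1° lat = 110900 m, cos φ = 0.999420): observed ΔN = 175.2 m, observed ΔE = -217.2 m.
Subtracting the expected shift leaves a residual of 175.2 − (150.2) = 25.0 m north and -217.2 − (-221.6) = 4.4 m east.
Residual distance = √(25.0² + 4.4²) = 25.4 m.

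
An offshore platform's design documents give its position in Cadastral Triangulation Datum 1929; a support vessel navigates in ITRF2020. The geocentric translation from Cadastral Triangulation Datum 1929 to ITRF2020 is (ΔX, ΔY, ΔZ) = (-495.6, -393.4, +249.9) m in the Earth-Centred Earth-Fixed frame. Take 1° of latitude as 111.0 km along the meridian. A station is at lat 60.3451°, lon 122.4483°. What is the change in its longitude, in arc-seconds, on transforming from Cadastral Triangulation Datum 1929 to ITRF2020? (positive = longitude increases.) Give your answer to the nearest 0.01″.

Δλ = 41.25″

sin φ = 0.869021, cos φ = 0.494775, sin λ = 0.843876, cos λ = -0.536538.
East component: ΔE = −sin λ·ΔX + cos λ·ΔY = −(0.843876)(-495.6) + (-0.536538)(-393.4) = 629.30 m.
1° of latitude spans 111000 m; at latitude φ, 1° of longitude spans that × cos φ = 54920.0 m, so Δλ = 629.30 / 54920.0 × 3600 = 41.250″.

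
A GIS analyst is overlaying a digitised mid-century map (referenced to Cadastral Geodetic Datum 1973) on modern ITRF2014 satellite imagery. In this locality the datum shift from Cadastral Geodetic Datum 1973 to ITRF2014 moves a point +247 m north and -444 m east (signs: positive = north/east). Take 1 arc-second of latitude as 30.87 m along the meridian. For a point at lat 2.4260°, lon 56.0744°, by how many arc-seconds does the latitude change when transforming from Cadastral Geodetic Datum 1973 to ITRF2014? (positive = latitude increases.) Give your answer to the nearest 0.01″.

1″ of latitude = 30.87 m, so Δφ = 247.0 / 30.87 = 8.001″.

Δφ = 8.00″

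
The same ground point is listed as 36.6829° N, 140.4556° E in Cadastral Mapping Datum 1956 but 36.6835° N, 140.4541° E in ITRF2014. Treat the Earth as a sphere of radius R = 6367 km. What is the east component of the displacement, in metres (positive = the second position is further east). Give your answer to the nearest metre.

Δφ = 36.6835° − 36.6829° = +0.0006°; Δλ = 140.4541° − 140.4556° = -0.0015°.
1° along a meridian = πR/180 = 111125 m.
ΔN = Δφ × 111125 = 66.7 m; ΔE = Δλ × 111125 × cos(36.6829°) = -0.0015 × 111125 × 0.801954 = -133.7 m.

ΔE = -134 m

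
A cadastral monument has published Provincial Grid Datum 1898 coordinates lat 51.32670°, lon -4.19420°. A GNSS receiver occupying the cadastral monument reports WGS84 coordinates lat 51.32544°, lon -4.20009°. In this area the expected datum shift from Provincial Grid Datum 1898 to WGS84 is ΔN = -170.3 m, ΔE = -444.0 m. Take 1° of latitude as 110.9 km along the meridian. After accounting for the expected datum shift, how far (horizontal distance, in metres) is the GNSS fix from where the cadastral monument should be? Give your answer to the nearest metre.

Observed coordinate differences: Δφ = -0.00126°, Δλ = -0.00589°.
Converting to metres (1° lat = 110900 m, cos φ = 0.624879): observed ΔN = -139.7 m, observed ΔE = -408.2 m.
Subtracting the expected shift leaves a residual of -139.7 − (-170.3) = 30.6 m north and -408.2 − (-444.0) = 35.8 m east.
Residual distance = √(30.6² + 35.8²) = 47.1 m.

47 m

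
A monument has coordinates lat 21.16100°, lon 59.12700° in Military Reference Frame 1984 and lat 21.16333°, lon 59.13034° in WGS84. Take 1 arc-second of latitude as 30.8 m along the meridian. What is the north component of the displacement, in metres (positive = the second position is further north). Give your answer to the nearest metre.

ΔN = 258 m

Δφ = 21.16333° − 21.16100° = +0.00233°; Δλ = 59.13034° − 59.12700° = +0.00334°.
1° of latitude = 3600 × 30.80 = 110880 m.
ΔN = Δφ × 110880 = 258.4 m; ΔE = Δλ × 110880 × cos(21.16100°) = +0.00334 × 110880 × 0.932570 = 345.4 m.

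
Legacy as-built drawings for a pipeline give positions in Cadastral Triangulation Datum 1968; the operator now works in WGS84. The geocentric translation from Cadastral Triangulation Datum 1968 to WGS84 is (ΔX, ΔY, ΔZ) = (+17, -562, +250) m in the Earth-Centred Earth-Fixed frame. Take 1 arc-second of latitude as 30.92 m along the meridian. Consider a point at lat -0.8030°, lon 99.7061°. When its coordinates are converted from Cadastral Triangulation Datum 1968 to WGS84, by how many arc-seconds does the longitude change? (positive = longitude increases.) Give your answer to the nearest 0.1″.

Δλ = 2.5″

sin φ = -0.014015, cos φ = 0.999902, sin λ = 0.985686, cos λ = -0.168594.
East component: ΔE = −sin λ·ΔX + cos λ·ΔY = −(0.985686)(17) + (-0.168594)(-562) = 77.99 m.
1° of latitude spans 3600 × 30.92 = 111312 m; at latitude φ, 1° of longitude spans that × cos φ = 111301.1 m, so Δλ = 77.99 / 111301.1 × 3600 = 2.523″.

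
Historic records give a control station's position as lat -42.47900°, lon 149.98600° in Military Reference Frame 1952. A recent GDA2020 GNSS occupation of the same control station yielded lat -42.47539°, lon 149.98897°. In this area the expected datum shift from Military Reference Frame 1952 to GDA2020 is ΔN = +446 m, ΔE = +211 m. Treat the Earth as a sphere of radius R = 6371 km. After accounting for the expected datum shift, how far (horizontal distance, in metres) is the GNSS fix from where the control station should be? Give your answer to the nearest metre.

55 m

Observed coordinate differences: Δφ = +0.00361°, Δλ = +0.00297°.
Converting to metres (1° lat = 111195 m, cos φ = 0.737525): observed ΔN = 401.4 m, observed ΔE = 243.6 m.
Subtracting the expected shift leaves a residual of 401.4 − (446) = -44.6 m north and 243.6 − (211) = 32.6 m east.
Residual distance = √((-44.6)² + 32.6²) = 55.2 m.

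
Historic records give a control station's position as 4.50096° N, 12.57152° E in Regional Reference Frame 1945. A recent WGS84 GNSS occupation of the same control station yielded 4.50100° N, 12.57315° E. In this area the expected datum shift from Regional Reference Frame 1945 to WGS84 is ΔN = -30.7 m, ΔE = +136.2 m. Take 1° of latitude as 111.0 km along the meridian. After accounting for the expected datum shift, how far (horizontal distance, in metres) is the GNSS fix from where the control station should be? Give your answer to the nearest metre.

56 m

Observed coordinate differences: Δφ = +0.00004°, Δλ = +0.00163°.
Converting to metres (1° lat = 111000 m, cos φ = 0.996916): observed ΔN = 4.4 m, observed ΔE = 180.4 m.
Subtracting the expected shift leaves a residual of 4.4 − (-30.7) = 35.1 m north and 180.4 − (136.2) = 44.2 m east.
Residual distance = √(35.1² + 44.2²) = 56.4 m.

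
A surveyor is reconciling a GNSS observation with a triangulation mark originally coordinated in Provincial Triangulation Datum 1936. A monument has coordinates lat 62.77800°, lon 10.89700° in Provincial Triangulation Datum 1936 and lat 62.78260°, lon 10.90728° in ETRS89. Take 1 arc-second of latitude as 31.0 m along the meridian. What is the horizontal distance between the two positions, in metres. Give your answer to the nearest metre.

734 m

Δφ = 62.78260° − 62.77800° = +0.00460°; Δλ = 10.90728° − 10.89700° = +0.01028°.
1° of latitude = 3600 × 31.00 = 111600 m.
ΔN = Δφ × 111600 = 513.4 m; ΔE = Δλ × 111600 × cos(62.77800°) = +0.01028 × 111600 × 0.457439 = 524.8 m.
Distance = √(ΔE² + ΔN²) = √(524.8² + 513.4²) = 734.1 m.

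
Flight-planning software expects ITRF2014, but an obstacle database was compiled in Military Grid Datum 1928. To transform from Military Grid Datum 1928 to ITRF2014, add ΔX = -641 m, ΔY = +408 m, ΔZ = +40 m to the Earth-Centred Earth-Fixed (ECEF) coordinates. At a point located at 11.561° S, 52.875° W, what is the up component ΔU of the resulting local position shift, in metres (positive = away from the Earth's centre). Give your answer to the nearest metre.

ΔU = -706 m

At φ = -11.561°, λ = -52.875°: sin φ = -0.200411, cos φ = 0.979712, sin λ = -0.797321, cos λ = 0.603556.
ΔU = cos φ cos λ·ΔX + cos φ sin λ·ΔY + sin φ·ΔZ = (0.979712)(0.603556)(-641) + (0.979712)(-0.797321)(408) + (-0.200411)(40) = -705.75 m.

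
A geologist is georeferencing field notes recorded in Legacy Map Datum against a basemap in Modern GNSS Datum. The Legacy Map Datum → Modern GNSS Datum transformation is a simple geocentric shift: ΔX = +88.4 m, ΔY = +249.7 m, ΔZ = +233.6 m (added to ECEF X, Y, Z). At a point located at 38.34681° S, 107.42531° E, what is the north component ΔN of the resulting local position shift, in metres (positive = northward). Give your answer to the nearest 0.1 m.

ΔN = 314.6 m

The local north axis is (−sin φ cos λ, −sin φ sin λ, cos φ), giving ΔN = -16.424 + 147.809 + 183.205 = 314.59 m.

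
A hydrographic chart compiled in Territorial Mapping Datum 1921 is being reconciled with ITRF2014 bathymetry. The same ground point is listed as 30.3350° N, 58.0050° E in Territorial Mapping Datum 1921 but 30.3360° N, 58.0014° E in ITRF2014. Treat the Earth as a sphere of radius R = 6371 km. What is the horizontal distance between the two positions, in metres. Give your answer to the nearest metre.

363 m

Δφ = 30.3360° − 30.3350° = +0.0010°; Δλ = 58.0014° − 58.0050° = -0.0036°.
1° along a meridian = πR/180 = 111195 m.
ΔN = Δφ × 111195 = 111.2 m; ΔE = Δλ × 111195 × cos(30.3350°) = -0.0036 × 111195 × 0.863087 = -345.5 m.
Distance = √(ΔE² + ΔN²) = √((-345.5)² + 111.2²) = 362.9 m.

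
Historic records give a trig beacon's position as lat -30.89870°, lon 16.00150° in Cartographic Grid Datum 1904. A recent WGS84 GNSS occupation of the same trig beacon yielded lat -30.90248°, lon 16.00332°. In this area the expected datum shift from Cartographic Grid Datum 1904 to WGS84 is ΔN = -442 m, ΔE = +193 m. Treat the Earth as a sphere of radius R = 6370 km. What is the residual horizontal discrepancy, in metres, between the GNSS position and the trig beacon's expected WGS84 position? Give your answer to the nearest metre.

Observed coordinate differences: Δφ = -0.00378°, Δλ = +0.00182°.
Converting to metres (1° lat = 111177 m, cos φ = 0.858077): observed ΔN = -420.3 m, observed ΔE = 173.6 m.
Subtracting the expected shift leaves a residual of -420.3 − (-442) = 21.7 m north and 173.6 − (193) = -19.4 m east.
Residual distance = √(21.7² + (-19.4)²) = 29.1 m.

29 m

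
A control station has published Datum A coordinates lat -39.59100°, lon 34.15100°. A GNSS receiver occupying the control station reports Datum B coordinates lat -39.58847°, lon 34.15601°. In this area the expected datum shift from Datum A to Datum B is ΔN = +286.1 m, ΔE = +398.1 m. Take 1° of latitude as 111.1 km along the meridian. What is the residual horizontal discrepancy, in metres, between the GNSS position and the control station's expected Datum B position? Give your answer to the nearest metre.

Observed coordinate differences: Δφ = +0.00253°, Δλ = +0.00501°.
Converting to metres (1° lat = 111100 m, cos φ = 0.770613): observed ΔN = 281.1 m, observed ΔE = 428.9 m.
Subtracting the expected shift leaves a residual of 281.1 − (286.1) = -5.0 m north and 428.9 − (398.1) = 30.8 m east.
Residual distance = √((-5.0)² + 30.8²) = 31.2 m.

31 m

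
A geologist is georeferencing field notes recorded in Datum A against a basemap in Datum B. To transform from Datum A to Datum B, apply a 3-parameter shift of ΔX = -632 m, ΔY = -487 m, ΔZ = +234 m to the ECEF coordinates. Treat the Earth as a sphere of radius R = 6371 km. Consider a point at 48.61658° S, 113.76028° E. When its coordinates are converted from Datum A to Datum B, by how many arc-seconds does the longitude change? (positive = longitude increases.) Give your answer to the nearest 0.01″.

Δλ = 37.94″

sin φ = -0.750302, cos φ = 0.661095, sin λ = 0.915239, cos λ = -0.402911.
East component: ΔE = −sin λ·ΔX + cos λ·ΔY = −(0.915239)(-632) + (-0.402911)(-487) = 774.65 m.
1° of latitude spans πR/180 = 111195 m; at latitude φ, 1° of longitude spans that × cos φ = 73510.4 m, so Δλ = 774.65 / 73510.4 × 3600 = 37.937″.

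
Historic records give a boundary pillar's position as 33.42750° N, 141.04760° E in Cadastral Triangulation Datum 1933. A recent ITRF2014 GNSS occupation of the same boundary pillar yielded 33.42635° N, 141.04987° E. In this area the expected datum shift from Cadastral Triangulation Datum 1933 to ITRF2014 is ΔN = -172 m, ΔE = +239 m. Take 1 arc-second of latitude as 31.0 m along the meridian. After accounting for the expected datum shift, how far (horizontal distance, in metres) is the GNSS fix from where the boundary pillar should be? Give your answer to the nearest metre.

52 m

Observed coordinate differences: Δφ = -0.00115°, Δλ = +0.00227°.
Converting to metres (1° lat = 111600 m, cos φ = 0.834584): observed ΔN = -128.3 m, observed ΔE = 211.4 m.
Subtracting the expected shift leaves a residual of -128.3 − (-172) = 43.7 m north and 211.4 − (239) = -27.6 m east.
Residual distance = √(43.7² + (-27.6)²) = 51.6 m.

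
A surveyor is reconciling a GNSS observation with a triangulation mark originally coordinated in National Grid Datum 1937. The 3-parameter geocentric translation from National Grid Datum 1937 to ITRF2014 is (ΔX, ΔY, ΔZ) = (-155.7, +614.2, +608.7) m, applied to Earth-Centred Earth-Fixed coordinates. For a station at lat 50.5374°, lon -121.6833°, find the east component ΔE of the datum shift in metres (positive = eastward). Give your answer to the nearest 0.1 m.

ΔE = -455.1 m

At φ = 50.5374°, λ = -121.6833°: sin φ = 0.772040, cos φ = 0.635574, sin λ = -0.850964, cos λ = -0.525224.
ΔE = −sin λ·ΔX + cos λ·ΔY = −(-0.850964)·(-155.7) + (-0.525224)·(614.2) = -455.09 m.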